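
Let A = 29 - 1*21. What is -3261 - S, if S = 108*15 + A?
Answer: -4889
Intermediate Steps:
A = 8 (A = 29 - 21 = 8)
S = 1628 (S = 108*15 + 8 = 1620 + 8 = 1628)
-3261 - S = -3261 - 1*1628 = -3261 - 1628 = -4889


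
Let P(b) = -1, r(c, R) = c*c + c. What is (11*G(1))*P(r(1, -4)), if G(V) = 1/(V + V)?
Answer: -11/2 ≈ -5.5000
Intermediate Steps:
r(c, R) = c + c² (r(c, R) = c² + c = c + c²)
G(V) = 1/(2*V)
(11*G(1))*P(r(1, -4)) = (11*((½)/1))*(-1) = (11*((½)*1))*(-1) = (11*(½))*(-1) = (11/2)*(-1) = -11/2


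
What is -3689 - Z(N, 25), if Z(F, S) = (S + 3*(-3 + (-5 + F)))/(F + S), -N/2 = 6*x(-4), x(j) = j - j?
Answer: -92226/25 ≈ -3689.0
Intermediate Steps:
x(j) = 0
N = 0 (N = -12*0 = -2*0 = 0)
Z(F, S) = (-24 + S + 3*F)/(F + S) (Z(F, S) = (S + 3*(-8 + F))/(F + S) = (S + (-24 + 3*F))/(F + S) = (-24 + S + 3*F)/(F + S))
-3689 - Z(N, 25) = -3689 - (-24 + 25 + 3*0)/(0 + 25) = -3689 - (-24 + 25 + 0)/25 = -3689 - 1/25 = -92226/25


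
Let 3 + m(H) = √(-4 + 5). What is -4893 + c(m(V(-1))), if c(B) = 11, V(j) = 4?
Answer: -4882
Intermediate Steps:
m(H) = -2 (m(H) = -3 + √(-4 + 5) = -3 + √1 = -3 + 1 = -2)
-4893 + c(m(V(-1))) = -4893 + 11 = -4882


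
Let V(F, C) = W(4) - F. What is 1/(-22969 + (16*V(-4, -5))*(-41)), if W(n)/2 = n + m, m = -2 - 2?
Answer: -1/25593 ≈ -3.9073e-5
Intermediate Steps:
m = -4
W(n) = -8 + 2*n (W(n) = 2*(n - 4) = 2*(-4 + n) = -8 + 2*n)
V(F, C) = -F (V(F, C) = (-8 + 2*4) - F = (-8 + 8) - F = 0 - F = -F)
1/(-22969 + (16*V(-4, -5))*(-41)) = 1/(-22969 + (16*(-1*(-4)))*(-41)) = 1/(-22969 + (16*4)*(-41)) = 1/(-22969 + 64*(-41)) = 1/(-22969 - 2624) = 1/(-25593) = -1/25593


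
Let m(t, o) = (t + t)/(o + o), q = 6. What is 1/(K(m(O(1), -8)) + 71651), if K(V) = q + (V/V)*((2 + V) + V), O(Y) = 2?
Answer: 2/143317 ≈ 1.3955e-5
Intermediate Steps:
m(t, o) = t/o (m(t, o) = (2*t)/((2*o)) = (2*t)*(1/(2*o)) = t/o)
K(V) = 8 + 2*V (K(V) = 6 + (V/V)*((2 + V) + V) = 6 + 1*(2 + 2*V) = 6 + (2 + 2*V) = 8 + 2*V)
1/(K(m(O(1), -8)) + 71651) = 1/((8 + 2*(2/(-8))) + 71651) = 1/((8 + 2*(2*(-1/8))) + 71651) = 1/((8 + 2*(-1/4)) + 71651) = 1/((8 - 1/2) + 71651) = 1/(15/2 + 71651) = 1/(143317/2) = 2/143317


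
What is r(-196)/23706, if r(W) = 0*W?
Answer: 0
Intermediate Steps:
r(W) = 0
r(-196)/23706 = 0/23706 = 0*(1/23706) = 0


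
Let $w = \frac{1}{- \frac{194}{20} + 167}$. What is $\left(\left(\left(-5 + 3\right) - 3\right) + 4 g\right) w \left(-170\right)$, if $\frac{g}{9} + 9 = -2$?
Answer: $\frac{681700}{1573} \approx 433.38$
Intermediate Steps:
$g = -99$ ($g = -81 + 9 \left(-2\right) = -81 - 18 = -99$)
$w = \frac{10}{1573}$ ($w = \frac{1}{\left(-194\right) \frac{1}{20} + 167} = \frac{1}{- \frac{97}{10} + 167} = \frac{1}{\frac{1573}{10}} = \frac{10}{1573} \approx 0.0063573$)
$\left(\left(\left(-5 + 3\right) - 3\right) + 4 g\right) w \left(-170\right) = \left(\left(\left(-5 + 3\right) - 3\right) + 4 \left(-99\right)\right) \frac{10}{1573} \left(-170\right) = \left(\left(-2 - 3\right) - 396\right) \frac{10}{1573} \left(-170\right) = \left(-5 - 396\right) \frac{10}{1573} \left(-170\right) = \left(-401\right) \frac{10}{1573} \left(-170\right) = \left(- \frac{4010}{1573}\right) \left(-170\right) = \frac{681700}{1573}$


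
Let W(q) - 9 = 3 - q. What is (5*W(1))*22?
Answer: 1210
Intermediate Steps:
W(q) = 12 - q (W(q) = 9 + (3 - q) = 12 - q)
(5*W(1))*22 = (5*(12 - 1*1))*22 = (5*(12 - 1))*22 = (5*11)*22 = 55*22 = 1210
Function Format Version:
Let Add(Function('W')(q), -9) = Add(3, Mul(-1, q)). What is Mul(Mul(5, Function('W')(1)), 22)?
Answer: 1210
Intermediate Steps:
Function('W')(q) = Add(12, Mul(-1, q)) (Function('W')(q) = Add(9, Add(3, Mul(-1, q))) = Add(12, Mul(-1, q)))
Mul(Mul(5, Function('W')(1)), 22) = Mul(Mul(5, Add(12, Mul(-1, 1))), 22) = Mul(Mul(5, Add(12, -1)), 22) = Mul(Mul(5, 11), 22) = Mul(55, 22) = 1210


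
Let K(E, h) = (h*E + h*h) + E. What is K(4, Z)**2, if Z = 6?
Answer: 4096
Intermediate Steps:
K(E, h) = E + h**2 + E*h (K(E, h) = (E*h + h**2) + E = (h**2 + E*h) + E = E + h**2 + E*h)
K(4, Z)**2 = (4 + 6**2 + 4*6)**2 = (4 + 36 + 24)**2 = 64**2 = 4096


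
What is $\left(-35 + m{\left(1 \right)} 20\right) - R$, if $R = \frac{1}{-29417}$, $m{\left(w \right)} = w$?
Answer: $- \frac{441254}{29417} \approx -15.0$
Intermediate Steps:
$R = - \frac{1}{29417} \approx -3.3994 \cdot 10^{-5}$
$\left(-35 + m{\left(1 \right)} 20\right) - R = \left(-35 + 1 \cdot 20\right) - - \frac{1}{29417} = \left(-35 + 20\right) + \frac{1}{29417} = -15 + \frac{1}{29417} = - \frac{441254}{29417}$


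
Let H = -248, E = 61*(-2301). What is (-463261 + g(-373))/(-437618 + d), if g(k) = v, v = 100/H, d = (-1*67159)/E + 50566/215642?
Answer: 434677956738801867/410616094580462872 ≈ 1.0586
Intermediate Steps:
E = -140361
d = 10789897702/15133863381 (d = -1*67159/(-140361) + 50566/215642 = -67159*(-1/140361) + 50566*(1/215642) = 67159/140361 + 25283/107821 = 10789897702/15133863381 ≈ 0.71296)
v = -25/62 (v = 100/(-248) = 100*(-1/248) = -25/62 ≈ -0.40323)
g(k) = -25/62
(-463261 + g(-373))/(-437618 + d) = (-463261 - 25/62)/(-437618 + 10789897702/15133863381) = -28722207/(62*(-6622840235168756/15133863381)) = -28722207/62*(-15133863381/6622840235168756) = 434677956738801867/410616094580462872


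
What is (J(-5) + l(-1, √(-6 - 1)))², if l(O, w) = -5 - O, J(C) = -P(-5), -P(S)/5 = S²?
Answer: 14641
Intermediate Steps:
P(S) = -5*S²
J(C) = 125 (J(C) = -(-5)*(-5)² = -(-5)*25 = -1*(-125) = 125)
(J(-5) + l(-1, √(-6 - 1)))² = (125 + (-5 - 1*(-1)))² = (125 + (-5 + 1))² = (125 - 4)² = 121² = 14641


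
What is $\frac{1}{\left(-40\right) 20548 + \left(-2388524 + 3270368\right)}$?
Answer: $\frac{1}{59924} \approx 1.6688 \cdot 10^{-5}$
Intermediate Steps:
$\frac{1}{\left(-40\right) 20548 + \left(-2388524 + 3270368\right)} = \frac{1}{-821920 + 881844} = \frac{1}{59924}$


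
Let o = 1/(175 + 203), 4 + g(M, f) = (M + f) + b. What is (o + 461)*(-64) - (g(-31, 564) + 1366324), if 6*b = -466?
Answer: -263896826/189 ≈ -1.3963e+6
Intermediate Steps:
b = -233/3 (b = (⅙)*(-466) = -233/3 ≈ -77.667)
g(M, f) = -245/3 + M + f (g(M, f) = -4 + ((M + f) - 233/3) = -4 + (-233/3 + M + f) = -245/3 + M + f)
o = 1/378 ≈ 0.0026455
(o + 461)*(-64) - (g(-31, 564) + 1366324) = (1/378 + 461)*(-64) - ((-245/3 - 31 + 564) + 1366324) = (174259/378)*(-64) - (1354/3 + 1366324) = -5576288/189 - 1*4100326/3 = -5576288/189 - 4100326/3 = -263896826/189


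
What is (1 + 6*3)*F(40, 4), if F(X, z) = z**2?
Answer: 304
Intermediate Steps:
(1 + 6*3)*F(40, 4) = (1 + 6*3)*4**2 = (1 + 18)*16 = 19*16 = 304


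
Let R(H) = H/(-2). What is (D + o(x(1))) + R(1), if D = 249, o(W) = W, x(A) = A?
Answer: 499/2 ≈ 249.50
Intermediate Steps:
R(H) = -H/2 (R(H) = H*(-½) = -H/2)
(D + o(x(1))) + R(1) = (249 + 1) - ½*1 = 250 - ½ = 499/2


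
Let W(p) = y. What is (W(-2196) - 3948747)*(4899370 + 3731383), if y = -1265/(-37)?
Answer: -1260973502707622/37 ≈ -3.4080e+13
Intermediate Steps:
y = 1265/37 (y = -1265*(-1/37) = 1265/37 ≈ 34.189)
W(p) = 1265/37
(W(-2196) - 3948747)*(4899370 + 3731383) = (1265/37 - 3948747)*(4899370 + 3731383) = -146102374/37*8630753 = -1260973502707622/37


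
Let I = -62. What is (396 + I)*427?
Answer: 142618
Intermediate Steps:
(396 + I)*427 = (396 - 62)*427 = 334*427 = 142618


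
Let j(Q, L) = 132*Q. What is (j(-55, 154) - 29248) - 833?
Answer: -37341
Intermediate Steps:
(j(-55, 154) - 29248) - 833 = (132*(-55) - 29248) - 833 = (-7260 - 29248) - 833 = -36508 - 833 = -37341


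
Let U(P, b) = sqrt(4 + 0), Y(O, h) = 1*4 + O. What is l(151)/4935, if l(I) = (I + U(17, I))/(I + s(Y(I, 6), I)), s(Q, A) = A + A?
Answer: 17/248395 ≈ 6.8439e-5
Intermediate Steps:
Y(O, h) = 4 + O
U(P, b) = 2 (U(P, b) = sqrt(4) = 2)
s(Q, A) = 2*A
l(I) = (2 + I)/(3*I) (l(I) = (I + 2)/(I + 2*I) = (2 + I)/((3*I)) = (2 + I)*(1/(3*I)) = (2 + I)/(3*I))
l(151)/4935 = ((1/3)*(2 + 151)/151)/4935 = ((1/3)*(1/151)*153)*(1/4935) = (51/151)*(1/4935) = 17/248395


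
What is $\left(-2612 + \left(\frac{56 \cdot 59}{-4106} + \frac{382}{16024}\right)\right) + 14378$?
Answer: $\frac{193521807475}{16448636} \approx 11765.0$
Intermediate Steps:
$\left(-2612 + \left(\frac{56 \cdot 59}{-4106} + \frac{382}{16024}\right)\right) + 14378 = \left(-2612 + \left(3304 \left(- \frac{1}{4106}\right) + 382 \cdot \frac{1}{16024}\right)\right) + 14378 = \left(-2612 + \left(- \frac{1652}{2053} + \frac{191}{8012}\right)\right) + 14378 = \left(-2612 - \frac{12843701}{16448636}\right) + 14378 = - \frac{42976680933}{16448636} + 14378 = \frac{193521807475}{16448636}$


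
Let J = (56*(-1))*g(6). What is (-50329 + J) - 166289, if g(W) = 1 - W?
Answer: -216338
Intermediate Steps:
J = 280 (J = (56*(-1))*(1 - 1*6) = -56*(1 - 6) = -56*(-5) = 280)
(-50329 + J) - 166289 = (-50329 + 280) - 166289 = -50049 - 166289 = -216338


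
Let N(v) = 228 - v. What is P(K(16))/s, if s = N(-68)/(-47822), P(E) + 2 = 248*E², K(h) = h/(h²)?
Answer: 789063/4736 ≈ 166.61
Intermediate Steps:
K(h) = 1/h (K(h) = h/h² = 1/h)
P(E) = -2 + 248*E²
s = -148/23911 (s = (228 - 1*(-68))/(-47822) = (228 + 68)*(-1/47822) = 296*(-1/47822) = -148/23911 ≈ -0.0061896)
P(K(16))/s = (-2 + 248*(1/16)²)/(-148/23911) = (-2 + 248*(1/16)²)*(-23911/148) = (-2 + 248*(1/256))*(-23911/148) = (-2 + 31/32)*(-23911/148) = -33/32*(-23911/148) = 789063/4736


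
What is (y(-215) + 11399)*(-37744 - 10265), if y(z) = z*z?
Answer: -2766470616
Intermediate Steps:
y(z) = z²
(y(-215) + 11399)*(-37744 - 10265) = ((-215)² + 11399)*(-37744 - 10265) = (46225 + 11399)*(-48009) = 57624*(-48009) = -2766470616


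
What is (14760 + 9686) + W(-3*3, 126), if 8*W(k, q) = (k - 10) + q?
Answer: 195675/8 ≈ 24459.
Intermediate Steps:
W(k, q) = -5/4 + k/8 + q/8 (W(k, q) = ((k - 10) + q)/8 = ((-10 + k) + q)/8 = (-10 + k + q)/8 = -5/4 + k/8 + q/8)
(14760 + 9686) + W(-3*3, 126) = (14760 + 9686) + (-5/4 + (-3*3)/8 + (⅛)*126) = 24446 + (-5/4 + (⅛)*(-9) + 63/4) = 24446 + (-5/4 - 9/8 + 63/4) = 24446 + 107/8 = 195675/8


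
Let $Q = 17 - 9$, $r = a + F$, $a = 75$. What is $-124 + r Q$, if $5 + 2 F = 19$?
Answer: $532$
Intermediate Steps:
$F = 7$ ($F = - \frac{5}{2} + \frac{1}{2} \cdot 19 = - \frac{5}{2} + \frac{19}{2} = 7$)
$r = 82$ ($r = 75 + 7 = 82$)
$Q = 8$ ($Q = 17 - 9 = 8$)
$-124 + r Q = -124 + 82 \cdot 8 = -124 + 656 = 532$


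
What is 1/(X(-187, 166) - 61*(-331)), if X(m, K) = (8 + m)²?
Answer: 1/52232 ≈ 1.9145e-5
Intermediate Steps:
1/(X(-187, 166) - 61*(-331)) = 1/((8 - 187)² - 61*(-331)) = 1/((-179)² + 20191) = 1/(32041 + 20191) = 1/52232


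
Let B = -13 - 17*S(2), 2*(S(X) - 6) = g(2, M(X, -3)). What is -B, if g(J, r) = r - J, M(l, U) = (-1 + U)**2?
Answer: 234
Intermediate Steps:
S(X) = 13 (S(X) = 6 + ((-1 - 3)**2 - 1*2)/2 = 6 + ((-4)**2 - 2)/2 = 6 + (16 - 2)/2 = 6 + (1/2)*14 = 6 + 7 = 13)
B = -234 (B = -13 - 17*13 = -13 - 221 = -234)
-B = -1*(-234) = 234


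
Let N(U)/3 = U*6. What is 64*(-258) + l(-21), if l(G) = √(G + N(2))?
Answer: -16512 + √15 ≈ -16508.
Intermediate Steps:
N(U) = 18*U (N(U) = 3*(U*6) = 3*(6*U) = 18*U)
l(G) = √(36 + G) (l(G) = √(G + 18*2) = √(G + 36) = √(36 + G))
64*(-258) + l(-21) = 64*(-258) + √(36 - 21) = -16512 + √15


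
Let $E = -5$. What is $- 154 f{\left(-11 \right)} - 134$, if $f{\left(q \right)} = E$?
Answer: $636$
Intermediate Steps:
$f{\left(q \right)} = -5$
$- 154 f{\left(-11 \right)} - 134 = \left(-154\right) \left(-5\right) - 134 = 770 - 134 = 636$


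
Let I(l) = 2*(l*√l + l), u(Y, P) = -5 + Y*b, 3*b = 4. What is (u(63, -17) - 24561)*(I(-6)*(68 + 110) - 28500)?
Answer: 750030552 + 52293552*I*√6 ≈ 7.5003e+8 + 1.2809e+8*I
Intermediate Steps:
b = 4/3 (b = (⅓)*4 = 4/3 ≈ 1.3333)
u(Y, P) = -5 + 4*Y/3 (u(Y, P) = -5 + Y*(4/3) = -5 + 4*Y/3)
I(l) = 2*l + 2*l^(3/2) (I(l) = 2*(l^(3/2) + l) = 2*(l + l^(3/2)) = 2*l + 2*l^(3/2))
(u(63, -17) - 24561)*(I(-6)*(68 + 110) - 28500) = ((-5 + (4/3)*63) - 24561)*((2*(-6) + 2*(-6)^(3/2))*(68 + 110) - 28500) = ((-5 + 84) - 24561)*((-12 + 2*(-6*I*√6))*178 - 28500) = (79 - 24561)*((-12 - 12*I*√6)*178 - 28500) = -24482*((-2136 - 2136*I*√6) - 28500) = -24482*(-30636 - 2136*I*√6) = 750030552 + 52293552*I*√6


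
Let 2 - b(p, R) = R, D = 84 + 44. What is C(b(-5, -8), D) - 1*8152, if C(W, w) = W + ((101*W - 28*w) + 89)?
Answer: -10627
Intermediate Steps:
D = 128
b(p, R) = 2 - R
C(W, w) = 89 - 28*w + 102*W (C(W, w) = W + ((-28*w + 101*W) + 89) = W + (89 - 28*w + 101*W) = 89 - 28*w + 102*W)
C(b(-5, -8), D) - 1*8152 = (89 - 28*128 + 102*(2 - 1*(-8))) - 1*8152 = (89 - 3584 + 102*(2 + 8)) - 8152 = (89 - 3584 + 102*10) - 8152 = (89 - 3584 + 1020) - 8152 = -2475 - 8152 = -10627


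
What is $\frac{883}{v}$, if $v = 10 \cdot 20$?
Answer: $\frac{883}{200} \approx 4.415$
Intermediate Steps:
$v = 200$
$\frac{883}{v} = \frac{883}{200}$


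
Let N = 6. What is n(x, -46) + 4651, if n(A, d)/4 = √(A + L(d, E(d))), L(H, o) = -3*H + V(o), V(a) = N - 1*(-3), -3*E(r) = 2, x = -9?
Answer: 4651 + 4*√138 ≈ 4698.0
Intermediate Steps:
E(r) = -⅔ (E(r) = -⅓*2 = -⅔)
V(a) = 9 (V(a) = 6 - 1*(-3) = 6 + 3 = 9)
L(H, o) = 9 - 3*H (L(H, o) = -3*H + 9 = 9 - 3*H)
n(A, d) = 4*√(9 + A - 3*d) (n(A, d) = 4*√(A + (9 - 3*d)) = 4*√(9 + A - 3*d))
n(x, -46) + 4651 = 4*√(9 - 9 - 3*(-46)) + 4651 = 4*√(9 - 9 + 138) + 4651 = 4*√138 + 4651 = 4651 + 4*√138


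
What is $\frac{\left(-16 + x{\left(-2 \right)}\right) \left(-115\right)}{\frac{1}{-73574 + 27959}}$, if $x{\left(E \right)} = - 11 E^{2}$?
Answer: $-314743500$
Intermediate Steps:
$\frac{\left(-16 + x{\left(-2 \right)}\right) \left(-115\right)}{\frac{1}{-73574 + 27959}} = \frac{\left(-16 - 11 \left(-2\right)^{2}\right) \left(-115\right)}{\frac{1}{-73574 + 27959}} = \frac{\left(-16 - 44\right) \left(-115\right)}{\frac{1}{-45615}} = \frac{\left(-16 - 44\right) \left(-115\right)}{- \frac{1}{45615}} = \left(-60\right) \left(-115\right) \left(-45615\right) = 6900 \left(-45615\right) = -314743500$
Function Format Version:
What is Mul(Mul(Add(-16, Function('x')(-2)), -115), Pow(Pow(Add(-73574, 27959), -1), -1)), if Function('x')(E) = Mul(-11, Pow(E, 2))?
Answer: -314743500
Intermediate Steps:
Mul(Mul(Add(-16, Function('x')(-2)), -115), Pow(Pow(Add(-73574, 27959), -1), -1)) = Mul(Mul(Add(-16, Mul(-11, Pow(-2, 2))), -115), Pow(Pow(Add(-73574, 27959), -1), -1)) = Mul(Mul(Add(-16, Mul(-11, 4)), -115), Pow(Pow(-45615, -1), -1)) = Mul(Mul(Add(-16, -44), -115), Pow(Rational(-1, 45615), -1)) = Mul(Mul(-60, -115), -45615) = Mul(6900, -45615) = -314743500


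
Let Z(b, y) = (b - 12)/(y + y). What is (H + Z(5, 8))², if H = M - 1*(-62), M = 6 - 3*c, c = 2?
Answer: 970225/256 ≈ 3789.9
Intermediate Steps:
M = 0 (M = 6 - 3*2 = 6 - 6 = 0)
Z(b, y) = (-12 + b)/(2*y) (Z(b, y) = (-12 + b)/((2*y)) = (-12 + b)*(1/(2*y)) = (-12 + b)/(2*y))
H = 62 (H = 0 - 1*(-62) = 0 + 62 = 62)
(H + Z(5, 8))² = (62 + (½)*(-12 + 5)/8)² = (62 + (½)*(⅛)*(-7))² = (62 - 7/16)² = (985/16)² = 970225/256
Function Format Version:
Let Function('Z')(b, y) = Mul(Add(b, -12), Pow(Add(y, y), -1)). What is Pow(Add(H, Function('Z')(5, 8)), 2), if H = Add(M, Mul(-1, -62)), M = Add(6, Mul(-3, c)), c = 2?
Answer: Rational(970225, 256) ≈ 3789.9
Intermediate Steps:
M = 0 (M = Add(6, Mul(-3, 2)) = Add(6, -6) = 0)
Function('Z')(b, y) = Mul(Rational(1, 2), Pow(y, -1), Add(-12, b)) (Function('Z')(b, y) = Mul(Add(-12, b), Pow(Mul(2, y), -1)) = Mul(Add(-12, b), Mul(Rational(1, 2), Pow(y, -1))) = Mul(Rational(1, 2), Pow(y, -1), Add(-12, b)))
H = 62 (H = Add(0, Mul(-1, -62)) = Add(0, 62) = 62)
Pow(Add(H, Function('Z')(5, 8)), 2) = Pow(Add(62, Mul(Rational(1, 2), Pow(8, -1), Add(-12, 5))), 2) = Pow(Add(62, Mul(Rational(1, 2), Rational(1, 8), -7)), 2) = Pow(Add(62, Rational(-7, 16)), 2) = Pow(Rational(985, 16), 2) = Rational(970225, 256)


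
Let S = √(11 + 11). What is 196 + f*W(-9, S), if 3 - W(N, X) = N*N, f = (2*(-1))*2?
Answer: 508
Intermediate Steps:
S = √22 ≈ 4.6904
f = -4 (f = -2*2 = -4)
W(N, X) = 3 - N² (W(N, X) = 3 - N*N = 3 - N²)
196 + f*W(-9, S) = 196 - 4*(3 - 1*(-9)²) = 196 - 4*(3 - 1*81) = 196 - 4*(3 - 81) = 196 - 4*(-78) = 196 + 312 = 508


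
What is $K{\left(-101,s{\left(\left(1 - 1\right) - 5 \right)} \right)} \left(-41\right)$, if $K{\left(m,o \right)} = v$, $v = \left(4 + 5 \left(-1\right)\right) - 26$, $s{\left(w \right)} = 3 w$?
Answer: $1107$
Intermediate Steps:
$v = -27$ ($v = \left(4 - 5\right) - 26 = -1 - 26 = -27$)
$K{\left(m,o \right)} = -27$
$K{\left(-101,s{\left(\left(1 - 1\right) - 5 \right)} \right)} \left(-41\right) = \left(-27\right) \left(-41\right) = 1107$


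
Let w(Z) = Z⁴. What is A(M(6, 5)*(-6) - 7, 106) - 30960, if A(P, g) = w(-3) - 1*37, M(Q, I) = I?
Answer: -30916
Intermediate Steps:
A(P, g) = 44 (A(P, g) = (-3)⁴ - 1*37 = 81 - 37 = 44)
A(M(6, 5)*(-6) - 7, 106) - 30960 = 44 - 30960 = -30916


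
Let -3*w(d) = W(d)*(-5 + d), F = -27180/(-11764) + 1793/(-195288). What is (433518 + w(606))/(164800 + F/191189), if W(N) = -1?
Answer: 47625688170809692120/18096337664127686347 ≈ 2.6318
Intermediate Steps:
F = 1321708747/574342008 (F = -27180*(-1/11764) + 1793*(-1/195288) = 6795/2941 - 1793/195288 = 1321708747/574342008 ≈ 2.3013)
w(d) = -5/3 + d/3 (w(d) = -(-1)*(-5 + d)/3 = -(5 - d)/3 = -5/3 + d/3)
(433518 + w(606))/(164800 + F/191189) = (433518 + (-5/3 + (⅓)*606))/(164800 + (1321708747/574342008)/191189) = (433518 + (-5/3 + 202))/(164800 + (1321708747/574342008)*(1/191189)) = (433518 + 601/3)/(164800 + 1321708747/109807874167512) = 1301155/(3*(18096337664127686347/109807874167512)) = (1301155/3)*(109807874167512/18096337664127686347) = 47625688170809692120/18096337664127686347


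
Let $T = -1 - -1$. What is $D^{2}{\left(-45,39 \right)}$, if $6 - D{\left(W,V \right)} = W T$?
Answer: $36$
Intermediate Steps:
$T = 0$ ($T = -1 + 1 = 0$)
$D{\left(W,V \right)} = 6$ ($D{\left(W,V \right)} = 6 - W 0 = 6 - 0 = 6 + 0 = 6$)
$D^{2}{\left(-45,39 \right)} = 6^{2} = 36$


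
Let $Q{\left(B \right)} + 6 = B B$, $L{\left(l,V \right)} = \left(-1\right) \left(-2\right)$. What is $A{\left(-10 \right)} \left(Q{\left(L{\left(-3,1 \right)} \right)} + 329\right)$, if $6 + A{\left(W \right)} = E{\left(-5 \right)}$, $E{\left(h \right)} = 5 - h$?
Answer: $1308$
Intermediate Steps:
$L{\left(l,V \right)} = 2$
$Q{\left(B \right)} = -6 + B^{2}$ ($Q{\left(B \right)} = -6 + B B = -6 + B^{2}$)
$A{\left(W \right)} = 4$ ($A{\left(W \right)} = -6 + \left(5 - -5\right) = -6 + \left(5 + 5\right) = -6 + 10 = 4$)
$A{\left(-10 \right)} \left(Q{\left(L{\left(-3,1 \right)} \right)} + 329\right) = 4 \left(\left(-6 + 2^{2}\right) + 329\right) = 4 \left(\left(-6 + 4\right) + 329\right) = 4 \left(-2 + 329\right) = 4 \cdot 327 = 1308$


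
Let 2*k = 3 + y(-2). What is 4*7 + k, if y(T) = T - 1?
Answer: 28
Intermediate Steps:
y(T) = -1 + T
k = 0 (k = (3 + (-1 - 2))/2 = (3 - 3)/2 = (1/2)*0 = 0)
4*7 + k = 4*7 + 0 = 28 + 0 = 28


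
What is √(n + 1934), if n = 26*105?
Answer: 2*√1166 ≈ 68.293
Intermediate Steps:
n = 2730
√(n + 1934) = √(2730 + 1934) = √4664 = 2*√1166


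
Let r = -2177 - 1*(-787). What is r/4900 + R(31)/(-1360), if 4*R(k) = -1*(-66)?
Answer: -7885/26656 ≈ -0.29581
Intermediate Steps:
R(k) = 33/2 (R(k) = (-1*(-66))/4 = (1/4)*66 = 33/2)
r = -1390 (r = -2177 + 787 = -1390)
r/4900 + R(31)/(-1360) = -1390/4900 + (33/2)/(-1360) = -1390*1/4900 + (33/2)*(-1/1360) = -139/490 - 33/2720 = -7885/26656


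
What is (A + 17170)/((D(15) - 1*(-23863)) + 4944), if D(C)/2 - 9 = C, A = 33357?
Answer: 50527/28855 ≈ 1.7511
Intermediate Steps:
D(C) = 18 + 2*C
(A + 17170)/((D(15) - 1*(-23863)) + 4944) = (33357 + 17170)/(((18 + 2*15) - 1*(-23863)) + 4944) = 50527/(((18 + 30) + 23863) + 4944) = 50527/((48 + 23863) + 4944) = 50527/(23911 + 4944) = 50527/28855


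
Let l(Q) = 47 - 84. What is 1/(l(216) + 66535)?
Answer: 1/66498 ≈ 1.5038e-5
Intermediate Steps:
l(Q) = -37
1/(l(216) + 66535) = 1/(-37 + 66535) = 1/66498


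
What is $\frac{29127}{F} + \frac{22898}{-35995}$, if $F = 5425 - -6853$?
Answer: $\frac{109612103}{63135230} \approx 1.7361$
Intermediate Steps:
$F = 12278$ ($F = 5425 + 6853 = 12278$)
$\frac{29127}{F} + \frac{22898}{-35995} = \frac{29127}{12278} + \frac{22898}{-35995} = 29127 \cdot \frac{1}{12278} + 22898 \left(- \frac{1}{35995}\right) = \frac{4161}{1754} - \frac{22898}{35995} = \frac{109612103}{63135230}$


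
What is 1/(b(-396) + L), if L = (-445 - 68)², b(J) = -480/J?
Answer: 33/8684617 ≈ 3.7998e-6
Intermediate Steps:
L = 263169 (L = (-513)² = 263169)
1/(b(-396) + L) = 1/(-480/(-396) + 263169) = 1/(-480*(-1/396) + 263169) = 1/(40/33 + 263169) = 1/(8684617/33) = 33/8684617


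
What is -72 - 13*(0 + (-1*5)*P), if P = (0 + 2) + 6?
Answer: 448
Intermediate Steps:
P = 8 (P = 2 + 6 = 8)
-72 - 13*(0 + (-1*5)*P) = -72 - 13*(0 - 1*5*8) = -72 - 13*(0 - 5*8) = -72 - 13*(0 - 40) = -72 - 13*(-40) = -72 + 520 = 448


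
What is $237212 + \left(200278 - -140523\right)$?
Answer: $578013$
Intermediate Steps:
$237212 + \left(200278 - -140523\right) = 237212 + \left(200278 + 140523\right) = 237212 + 340801 = 578013$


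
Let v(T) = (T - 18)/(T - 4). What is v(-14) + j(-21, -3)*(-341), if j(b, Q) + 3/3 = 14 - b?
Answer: -104330/9 ≈ -11592.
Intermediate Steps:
j(b, Q) = 13 - b (j(b, Q) = -1 + (14 - b) = 13 - b)
v(T) = (-18 + T)/(-4 + T)
v(-14) + j(-21, -3)*(-341) = (-18 - 14)/(-4 - 14) + (13 - 1*(-21))*(-341) = -32/(-18) + (13 + 21)*(-341) = -1/18*(-32) + 34*(-341) = 16/9 - 11594 = -104330/9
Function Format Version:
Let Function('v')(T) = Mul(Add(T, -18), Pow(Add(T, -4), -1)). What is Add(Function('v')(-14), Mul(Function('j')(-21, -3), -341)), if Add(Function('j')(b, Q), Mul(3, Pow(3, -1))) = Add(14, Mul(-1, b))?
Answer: Rational(-104330, 9) ≈ -11592.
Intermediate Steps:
Function('j')(b, Q) = Add(13, Mul(-1, b)) (Function('j')(b, Q) = Add(-1, Add(14, Mul(-1, b))) = Add(13, Mul(-1, b)))
Function('v')(T) = Mul(Pow(Add(-4, T), -1), Add(-18, T)) (Function('v')(T) = Mul(Add(-18, T), Pow(Add(-4, T), -1)) = Mul(Pow(Add(-4, T), -1), Add(-18, T)))
Add(Function('v')(-14), Mul(Function('j')(-21, -3), -341)) = Add(Mul(Pow(Add(-4, -14), -1), Add(-18, -14)), Mul(Add(13, Mul(-1, -21)), -341)) = Add(Mul(Pow(-18, -1), -32), Mul(Add(13, 21), -341)) = Add(Mul(Rational(-1, 18), -32), Mul(34, -341)) = Add(Rational(16, 9), -11594) = Rational(-104330, 9)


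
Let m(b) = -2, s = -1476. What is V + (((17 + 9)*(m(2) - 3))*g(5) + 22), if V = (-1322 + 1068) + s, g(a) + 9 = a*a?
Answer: -3788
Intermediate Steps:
g(a) = -9 + a**2 (g(a) = -9 + a*a = -9 + a**2)
V = -1730 (V = (-1322 + 1068) - 1476 = -254 - 1476 = -1730)
V + (((17 + 9)*(m(2) - 3))*g(5) + 22) = -1730 + (((17 + 9)*(-2 - 3))*(-9 + 5**2) + 22) = -1730 + ((26*(-5))*(-9 + 25) + 22) = -1730 + (-130*16 + 22) = -1730 + (-2080 + 22) = -1730 - 2058 = -3788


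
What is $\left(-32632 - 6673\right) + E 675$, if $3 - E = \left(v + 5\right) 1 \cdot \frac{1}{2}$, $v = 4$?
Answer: $- \frac{80635}{2} \approx -40318.0$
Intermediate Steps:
$E = - \frac{3}{2}$ ($E = 3 - \left(4 + 5\right) 1 \cdot \frac{1}{2} = 3 - 9 \cdot 1 \cdot \frac{1}{2} = 3 - 9 \cdot \frac{1}{2} = 3 - \frac{9}{2} = - \frac{3}{2} \approx -1.5$)
$\left(-32632 - 6673\right) + E 675 = \left(-32632 - 6673\right) - \frac{2025}{2} = -39305 - \frac{2025}{2} = - \frac{80635}{2}$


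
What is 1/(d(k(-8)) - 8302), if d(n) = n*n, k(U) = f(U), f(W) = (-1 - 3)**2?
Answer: -1/8046 ≈ -0.00012429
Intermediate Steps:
f(W) = 16 (f(W) = (-4)**2 = 16)
k(U) = 16
d(n) = n**2
1/(d(k(-8)) - 8302) = 1/(16**2 - 8302) = 1/(256 - 8302) = 1/(-8046) = -1/8046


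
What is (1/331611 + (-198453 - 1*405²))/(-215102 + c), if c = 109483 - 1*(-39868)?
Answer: 120201692057/21803754861 ≈ 5.5129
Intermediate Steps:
c = 149351 (c = 109483 + 39868 = 149351)
(1/331611 + (-198453 - 1*405²))/(-215102 + c) = (1/331611 + (-198453 - 1*405²))/(-215102 + 149351) = (1/331611 + (-198453 - 1*164025))/(-65751) = (1/331611 + (-198453 - 164025))*(-1/65751) = (1/331611 - 362478)*(-1/65751) = -120201692057/331611*(-1/65751) = 120201692057/21803754861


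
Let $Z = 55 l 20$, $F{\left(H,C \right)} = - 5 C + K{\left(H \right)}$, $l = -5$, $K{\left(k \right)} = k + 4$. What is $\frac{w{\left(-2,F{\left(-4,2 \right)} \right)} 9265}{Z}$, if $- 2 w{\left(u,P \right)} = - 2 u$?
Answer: $\frac{1853}{550} \approx 3.3691$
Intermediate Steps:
$K{\left(k \right)} = 4 + k$
$F{\left(H,C \right)} = 4 + H - 5 C$ ($F{\left(H,C \right)} = - 5 C + \left(4 + H\right) = 4 + H - 5 C$)
$w{\left(u,P \right)} = u$ ($w{\left(u,P \right)} = - \frac{\left(-2\right) u}{2} = u$)
$Z = -5500$ ($Z = 55 \left(-5\right) 20 = \left(-275\right) 20 = -5500$)
$\frac{w{\left(-2,F{\left(-4,2 \right)} \right)} 9265}{Z} = \frac{\left(-2\right) 9265}{-5500} = \left(-18530\right) \left(- \frac{1}{5500}\right) = \frac{1853}{550}$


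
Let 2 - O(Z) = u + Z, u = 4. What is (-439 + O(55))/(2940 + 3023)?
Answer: -496/5963 ≈ -0.083180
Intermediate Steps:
O(Z) = -2 - Z (O(Z) = 2 - (4 + Z) = 2 + (-4 - Z) = -2 - Z)
(-439 + O(55))/(2940 + 3023) = (-439 + (-2 - 1*55))/(2940 + 3023) = (-439 + (-2 - 55))/5963 = (-439 - 57)*(1/5963) = -496*1/5963 = -496/5963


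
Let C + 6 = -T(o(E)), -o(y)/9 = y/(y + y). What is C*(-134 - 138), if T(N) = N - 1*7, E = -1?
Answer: -1496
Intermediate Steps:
o(y) = -9/2 (o(y) = -9*y/(y + y) = -9*y/(2*y) = -9*1/(2*y)*y = -9*½ = -9/2)
T(N) = -7 + N (T(N) = N - 7 = -7 + N)
C = 11/2 (C = -6 - (-7 - 9/2) = -6 - 1*(-23/2) = -6 + 23/2 = 11/2 ≈ 5.5000)
C*(-134 - 138) = 11*(-134 - 138)/2 = (11/2)*(-272) = -1496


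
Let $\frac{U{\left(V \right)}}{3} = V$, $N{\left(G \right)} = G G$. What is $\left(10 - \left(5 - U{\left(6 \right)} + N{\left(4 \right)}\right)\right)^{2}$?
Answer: $49$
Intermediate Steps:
$N{\left(G \right)} = G^{2}$
$U{\left(V \right)} = 3 V$
$\left(10 - \left(5 - U{\left(6 \right)} + N{\left(4 \right)}\right)\right)^{2} = \left(10 + \left(3 \cdot 6 - \left(4^{2} + 5\right)\right)\right)^{2} = \left(10 + \left(18 - \left(16 + 5\right)\right)\right)^{2} = \left(10 + \left(18 - 21\right)\right)^{2} = \left(10 - 3\right)^{2} = 7^{2} = 49$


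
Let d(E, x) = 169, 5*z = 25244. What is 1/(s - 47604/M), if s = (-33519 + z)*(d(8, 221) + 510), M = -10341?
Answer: -17235/333174286723 ≈ -5.1730e-8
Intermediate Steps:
z = 25244/5 (z = (1/5)*25244 = 25244/5 ≈ 5048.8)
s = -96656329/5 (s = (-33519 + 25244/5)*(169 + 510) = -142351/5*679 = -96656329/5 ≈ -1.9331e+7)
1/(s - 47604/M) = 1/(-96656329/5 - 47604/(-10341)) = 1/(-96656329/5 - 47604*(-1/10341)) = 1/(-96656329/5 + 15868/3447) = 1/(-333174286723/17235) = -17235/333174286723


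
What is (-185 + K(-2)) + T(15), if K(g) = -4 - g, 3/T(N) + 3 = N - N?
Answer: -188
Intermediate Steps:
T(N) = -1 (T(N) = 3/(-3 + (N - N)) = 3/(-3 + 0) = 3/(-3) = 3*(-1/3) = -1)
(-185 + K(-2)) + T(15) = (-185 + (-4 - 1*(-2))) - 1 = (-185 + (-4 + 2)) - 1 = (-185 - 2) - 1 = -187 - 1 = -188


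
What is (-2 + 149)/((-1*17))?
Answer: -147/17 ≈ -8.6471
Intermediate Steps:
(-2 + 149)/((-1*17)) = 147/(-17) = -1/17*147 = -147/17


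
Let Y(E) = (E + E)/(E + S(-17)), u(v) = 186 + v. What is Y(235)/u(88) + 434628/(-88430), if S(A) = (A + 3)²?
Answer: -12821349233/2610763105 ≈ -4.9110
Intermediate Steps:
S(A) = (3 + A)²
Y(E) = 2*E/(196 + E) (Y(E) = (E + E)/(E + (3 - 17)²) = (2*E)/(E + (-14)²) = (2*E)/(E + 196) = (2*E)/(196 + E) = 2*E/(196 + E))
Y(235)/u(88) + 434628/(-88430) = (2*235/(196 + 235))/(186 + 88) + 434628/(-88430) = (2*235/431)/274 + 434628*(-1/88430) = (2*235*(1/431))*(1/274) - 217314/44215 = (470/431)*(1/274) - 217314/44215 = 235/59047 - 217314/44215 = -12821349233/2610763105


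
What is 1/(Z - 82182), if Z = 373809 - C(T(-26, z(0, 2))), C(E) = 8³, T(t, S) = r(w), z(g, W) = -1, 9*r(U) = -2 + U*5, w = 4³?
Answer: 1/291115 ≈ 3.4351e-6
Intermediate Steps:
w = 64
r(U) = -2/9 + 5*U/9 (r(U) = (-2 + U*5)/9 = (-2 + 5*U)/9 = -2/9 + 5*U/9)
T(t, S) = 106/3 (T(t, S) = -2/9 + (5/9)*64 = -2/9 + 320/9 = 106/3)
C(E) = 512
Z = 373297 (Z = 373809 - 1*512 = 373809 - 512 = 373297)
1/(Z - 82182) = 1/(373297 - 82182) = 1/291115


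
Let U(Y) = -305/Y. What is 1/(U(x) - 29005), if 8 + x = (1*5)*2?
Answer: -2/58315 ≈ -3.4296e-5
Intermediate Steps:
x = 2 (x = -8 + (1*5)*2 = -8 + 5*2 = -8 + 10 = 2)
1/(U(x) - 29005) = 1/(-305/2 - 29005) = 1/(-58315/2) = -2/58315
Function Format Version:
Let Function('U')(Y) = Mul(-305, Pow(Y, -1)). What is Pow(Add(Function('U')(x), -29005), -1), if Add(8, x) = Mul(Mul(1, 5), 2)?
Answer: Rational(-2, 58315) ≈ -3.4296e-5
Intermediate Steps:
x = 2 (x = Add(-8, Mul(Mul(1, 5), 2)) = Add(-8, Mul(5, 2)) = Add(-8, 10) = 2)
Pow(Add(Function('U')(x), -29005), -1) = Pow(Add(Mul(-305, Pow(2, -1)), -29005), -1) = Pow(Add(Mul(-305, Rational(1, 2)), -29005), -1) = Pow(Add(Rational(-305, 2), -29005), -1) = Pow(Rational(-58315, 2), -1) = Rational(-2, 58315)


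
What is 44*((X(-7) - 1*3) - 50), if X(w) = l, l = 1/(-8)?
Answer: -4675/2 ≈ -2337.5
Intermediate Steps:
l = -⅛ ≈ -0.12500
X(w) = -⅛
44*((X(-7) - 1*3) - 50) = 44*((-⅛ - 1*3) - 50) = 44*((-⅛ - 3) - 50) = 44*(-25/8 - 50) = 44*(-425/8) = -4675/2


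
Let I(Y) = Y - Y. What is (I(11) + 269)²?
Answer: 72361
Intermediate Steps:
I(Y) = 0
(I(11) + 269)² = (0 + 269)² = 269² = 72361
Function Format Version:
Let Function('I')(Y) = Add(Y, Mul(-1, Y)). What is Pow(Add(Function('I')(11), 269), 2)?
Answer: 72361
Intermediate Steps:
Function('I')(Y) = 0
Pow(Add(Function('I')(11), 269), 2) = Pow(Add(0, 269), 2) = Pow(269, 2) = 72361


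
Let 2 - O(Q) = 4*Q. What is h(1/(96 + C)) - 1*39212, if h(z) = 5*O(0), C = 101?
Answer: -39202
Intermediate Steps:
O(Q) = 2 - 4*Q
h(z) = 10 (h(z) = 5*(2 - 4*0) = 5*(2 + 0) = 5*2 = 10)
h(1/(96 + C)) - 1*39212 = 10 - 1*39212 = 10 - 39212 = -39202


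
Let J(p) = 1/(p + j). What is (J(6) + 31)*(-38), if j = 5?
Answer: -12996/11 ≈ -1181.5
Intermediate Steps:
J(p) = 1/(5 + p) (J(p) = 1/(p + 5) = 1/(5 + p))
(J(6) + 31)*(-38) = (1/(5 + 6) + 31)*(-38) = (1/11 + 31)*(-38) = (342/11)*(-38) = -12996/11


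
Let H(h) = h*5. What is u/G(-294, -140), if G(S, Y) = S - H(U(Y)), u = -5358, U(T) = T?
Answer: -2679/203 ≈ -13.197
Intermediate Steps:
H(h) = 5*h
G(S, Y) = S - 5*Y
u/G(-294, -140) = -5358/(-294 - 5*(-140)) = -5358/(-294 + 700) = -5358/406 = -5358*1/406 = -2679/203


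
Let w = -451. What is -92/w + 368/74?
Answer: 86388/16687 ≈ 5.1770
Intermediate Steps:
-92/w + 368/74 = -92/(-451) + 368/74 = -92*(-1/451) + 368*(1/74) = 92/451 + 184/37 = 86388/16687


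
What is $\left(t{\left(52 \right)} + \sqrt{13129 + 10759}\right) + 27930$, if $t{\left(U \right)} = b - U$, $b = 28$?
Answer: $27906 + 4 \sqrt{1493} \approx 28061.0$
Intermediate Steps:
$t{\left(U \right)} = 28 - U$
$\left(t{\left(52 \right)} + \sqrt{13129 + 10759}\right) + 27930 = \left(\left(28 - 52\right) + \sqrt{13129 + 10759}\right) + 27930 = \left(\left(28 - 52\right) + \sqrt{23888}\right) + 27930 = \left(-24 + 4 \sqrt{1493}\right) + 27930 = 27906 + 4 \sqrt{1493}$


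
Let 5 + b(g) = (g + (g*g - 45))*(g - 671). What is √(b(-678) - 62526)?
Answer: 2*I*√154800230 ≈ 24884.0*I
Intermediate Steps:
b(g) = -5 + (-671 + g)*(-45 + g + g²) (b(g) = -5 + (g + (g*g - 45))*(g - 671) = -5 + (g + (g² - 45))*(-671 + g) = -5 + (g + (-45 + g²))*(-671 + g) = -5 + (-45 + g + g²)*(-671 + g) = -5 + (-671 + g)*(-45 + g + g²))
√(b(-678) - 62526) = √((30190 + (-678)³ - 716*(-678) - 670*(-678)²) - 62526) = √((30190 - 311665752 + 485448 - 670*459684) - 62526) = √((30190 - 311665752 + 485448 - 307988280) - 62526) = √(-619138394 - 62526) = √(-619200920) = 2*I*√154800230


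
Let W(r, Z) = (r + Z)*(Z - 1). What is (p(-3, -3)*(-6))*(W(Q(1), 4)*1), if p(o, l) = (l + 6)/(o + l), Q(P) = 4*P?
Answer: 72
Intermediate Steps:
p(o, l) = (6 + l)/(l + o)
W(r, Z) = (-1 + Z)*(Z + r) (W(r, Z) = (Z + r)*(-1 + Z) = (-1 + Z)*(Z + r))
(p(-3, -3)*(-6))*(W(Q(1), 4)*1) = (((6 - 3)/(-3 - 3))*(-6))*((4**2 - 1*4 - 4 + 4*(4*1))*1) = ((3/(-6))*(-6))*((16 - 4 - 1*4 + 4*4)*1) = (-1/6*3*(-6))*((16 - 4 - 4 + 16)*1) = (-1/2*(-6))*(24*1) = 3*24 = 72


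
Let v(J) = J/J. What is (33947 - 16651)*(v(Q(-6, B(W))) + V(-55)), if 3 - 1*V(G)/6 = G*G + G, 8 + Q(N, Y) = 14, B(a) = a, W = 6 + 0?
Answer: -307886096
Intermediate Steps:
W = 6
Q(N, Y) = 6 (Q(N, Y) = -8 + 14 = 6)
v(J) = 1
V(G) = 18 - 6*G - 6*G² (V(G) = 18 - 6*(G*G + G) = 18 - 6*(G² + G) = 18 - 6*(G + G²) = 18 + (-6*G - 6*G²) = 18 - 6*G - 6*G²)
(33947 - 16651)*(v(Q(-6, B(W))) + V(-55)) = (33947 - 16651)*(1 + (18 - 6*(-55) - 6*(-55)²)) = 17296*(1 + (18 + 330 - 6*3025)) = 17296*(1 + (18 + 330 - 18150)) = 17296*(1 - 17802) = 17296*(-17801) = -307886096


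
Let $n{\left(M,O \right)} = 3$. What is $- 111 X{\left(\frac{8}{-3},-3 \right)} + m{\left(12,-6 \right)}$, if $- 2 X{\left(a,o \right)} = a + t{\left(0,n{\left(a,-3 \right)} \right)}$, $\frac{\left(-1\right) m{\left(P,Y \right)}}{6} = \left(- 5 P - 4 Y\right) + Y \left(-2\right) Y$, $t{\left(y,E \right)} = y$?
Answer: $500$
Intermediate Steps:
$m{\left(P,Y \right)} = 12 Y^{2} + 24 Y + 30 P$ ($m{\left(P,Y \right)} = - 6 \left(\left(- 5 P - 4 Y\right) + Y \left(-2\right) Y\right) = - 6 \left(\left(- 5 P - 4 Y\right) + - 2 Y Y\right) = - 6 \left(\left(- 5 P - 4 Y\right) - 2 Y^{2}\right) = - 6 \left(- 5 P - 4 Y - 2 Y^{2}\right) = 12 Y^{2} + 24 Y + 30 P$)
$X{\left(a,o \right)} = - \frac{a}{2}$ ($X{\left(a,o \right)} = - \frac{a + 0}{2} = - \frac{a}{2}$)
$- 111 X{\left(\frac{8}{-3},-3 \right)} + m{\left(12,-6 \right)} = - 111 \left(- \frac{8 \frac{1}{-3}}{2}\right) + \left(12 \left(-6\right)^{2} + 24 \left(-6\right) + 30 \cdot 12\right) = - 111 \left(- \frac{8 \left(- \frac{1}{3}\right)}{2}\right) + \left(12 \cdot 36 - 144 + 360\right) = - 111 \left(\left(- \frac{1}{2}\right) \left(- \frac{8}{3}\right)\right) + \left(432 - 144 + 360\right) = \left(-111\right) \frac{4}{3} + 648 = -148 + 648 = 500$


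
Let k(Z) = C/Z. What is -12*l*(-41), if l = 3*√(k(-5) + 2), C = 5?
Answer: 1476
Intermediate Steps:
k(Z) = 5/Z
l = 3 (l = 3*√(5/(-5) + 2) = 3*√(5*(-⅕) + 2) = 3*√(-1 + 2) = 3*√1 = 3*1 = 3)
-12*l*(-41) = -12*3*(-41) = -36*(-41) = 1476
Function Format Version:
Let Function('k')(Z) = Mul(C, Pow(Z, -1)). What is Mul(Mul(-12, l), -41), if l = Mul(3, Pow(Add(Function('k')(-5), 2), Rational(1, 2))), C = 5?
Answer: 1476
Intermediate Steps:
Function('k')(Z) = Mul(5, Pow(Z, -1))
l = 3 (l = Mul(3, Pow(Add(Mul(5, Pow(-5, -1)), 2), Rational(1, 2))) = Mul(3, Pow(Add(Mul(5, Rational(-1, 5)), 2), Rational(1, 2))) = Mul(3, Pow(Add(-1, 2), Rational(1, 2))) = Mul(3, Pow(1, Rational(1, 2))) = Mul(3, 1) = 3)
Mul(Mul(-12, l), -41) = Mul(Mul(-12, 3), -41) = Mul(-36, -41) = 1476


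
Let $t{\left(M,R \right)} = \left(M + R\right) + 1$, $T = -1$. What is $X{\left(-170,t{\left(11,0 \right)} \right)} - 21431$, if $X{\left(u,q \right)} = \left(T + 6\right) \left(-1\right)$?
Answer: $-21436$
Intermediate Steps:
$t{\left(M,R \right)} = 1 + M + R$
$X{\left(u,q \right)} = -5$ ($X{\left(u,q \right)} = \left(-1 + 6\right) \left(-1\right) = 5 \left(-1\right) = -5$)
$X{\left(-170,t{\left(11,0 \right)} \right)} - 21431 = -5 - 21431 = -21436$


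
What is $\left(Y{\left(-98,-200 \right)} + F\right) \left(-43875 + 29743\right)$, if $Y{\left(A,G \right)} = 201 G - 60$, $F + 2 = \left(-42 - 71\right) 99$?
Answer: $727077268$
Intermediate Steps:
$F = -11189$ ($F = -2 + \left(-42 - 71\right) 99 = -2 - 11187 = -11189$)
$Y{\left(A,G \right)} = -60 + 201 G$
$\left(Y{\left(-98,-200 \right)} + F\right) \left(-43875 + 29743\right) = \left(\left(-60 + 201 \left(-200\right)\right) - 11189\right) \left(-43875 + 29743\right) = \left(\left(-60 - 40200\right) - 11189\right) \left(-14132\right) = \left(-40260 - 11189\right) \left(-14132\right) = \left(-51449\right) \left(-14132\right) = 727077268$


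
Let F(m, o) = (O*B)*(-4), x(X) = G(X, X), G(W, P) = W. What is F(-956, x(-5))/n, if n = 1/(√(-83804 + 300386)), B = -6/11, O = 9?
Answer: 216*√216582/11 ≈ 9138.4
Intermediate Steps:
x(X) = X
B = -6/11 (B = -6*1/11 = -6/11 ≈ -0.54545)
n = √216582/216582 (n = 1/(√216582) = √216582/216582 ≈ 0.0021488)
F(m, o) = 216/11 (F(m, o) = (9*(-6/11))*(-4) = -54/11*(-4) = 216/11)
F(-956, x(-5))/n = 216/(11*((√216582/216582))) = 216*√216582/11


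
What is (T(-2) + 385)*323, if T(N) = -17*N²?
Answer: 102391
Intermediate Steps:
(T(-2) + 385)*323 = (-17*(-2)² + 385)*323 = (-17*4 + 385)*323 = (-68 + 385)*323 = 317*323 = 102391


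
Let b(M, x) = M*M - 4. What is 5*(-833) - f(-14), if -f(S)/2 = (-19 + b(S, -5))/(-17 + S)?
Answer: -129461/31 ≈ -4176.2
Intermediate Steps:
b(M, x) = -4 + M**2 (b(M, x) = M**2 - 4 = -4 + M**2)
f(S) = -2*(-23 + S**2)/(-17 + S) (f(S) = -2*(-19 + (-4 + S**2))/(-17 + S) = -2*(-23 + S**2)/(-17 + S))
5*(-833) - f(-14) = 5*(-833) - 2*(23 - 1*(-14)**2)/(-17 - 14) = -4165 - 2*(23 - 1*196)/(-31) = -4165 - 2*(-1)*(23 - 196)/31 = -4165 - 2*(-1)*(-173)/31 = -4165 - 1*346/31 = -4165 - 346/31 = -129461/31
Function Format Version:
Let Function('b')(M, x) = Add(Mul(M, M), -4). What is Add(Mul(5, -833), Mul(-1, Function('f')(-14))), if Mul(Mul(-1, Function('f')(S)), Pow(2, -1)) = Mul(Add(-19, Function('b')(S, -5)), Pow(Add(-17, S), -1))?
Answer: Rational(-129461, 31) ≈ -4176.2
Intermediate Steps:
Function('b')(M, x) = Add(-4, Pow(M, 2)) (Function('b')(M, x) = Add(Pow(M, 2), -4) = Add(-4, Pow(M, 2)))
Function('f')(S) = Mul(-2, Pow(Add(-17, S), -1), Add(-23, Pow(S, 2))) (Function('f')(S) = Mul(-2, Mul(Add(-19, Add(-4, Pow(S, 2))), Pow(Add(-17, S), -1))) = Mul(-2, Mul(Add(-23, Pow(S, 2)), Pow(Add(-17, S), -1))) = Mul(-2, Mul(Pow(Add(-17, S), -1), Add(-23, Pow(S, 2)))) = Mul(-2, Pow(Add(-17, S), -1), Add(-23, Pow(S, 2))))
Add(Mul(5, -833), Mul(-1, Function('f')(-14))) = Add(Mul(5, -833), Mul(-1, Mul(2, Pow(Add(-17, -14), -1), Add(23, Mul(-1, Pow(-14, 2)))))) = Add(-4165, Mul(-1, Mul(2, Pow(-31, -1), Add(23, Mul(-1, 196))))) = Add(-4165, Mul(-1, Mul(2, Rational(-1, 31), Add(23, -196)))) = Add(-4165, Mul(-1, Mul(2, Rational(-1, 31), -173))) = Add(-4165, Mul(-1, Rational(346, 31))) = Add(-4165, Rational(-346, 31)) = Rational(-129461, 31)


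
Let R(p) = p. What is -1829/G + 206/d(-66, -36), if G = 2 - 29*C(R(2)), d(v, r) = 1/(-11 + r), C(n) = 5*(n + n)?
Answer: -5594367/578 ≈ -9678.8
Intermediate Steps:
C(n) = 10*n (C(n) = 5*(2*n) = 10*n)
G = -578 (G = 2 - 290*2 = 2 - 29*20 = 2 - 580 = -578)
-1829/G + 206/d(-66, -36) = -1829/(-578) + 206/(1/(-11 - 36)) = -1829*(-1/578) + 206/(1/(-47)) = 1829/578 + 206/(-1/47) = 1829/578 + 206*(-47) = 1829/578 - 9682 = -5594367/578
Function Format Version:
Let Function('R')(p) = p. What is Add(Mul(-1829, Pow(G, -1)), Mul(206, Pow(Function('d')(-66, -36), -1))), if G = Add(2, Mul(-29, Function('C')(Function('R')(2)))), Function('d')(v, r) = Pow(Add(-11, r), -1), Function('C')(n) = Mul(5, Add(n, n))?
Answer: Rational(-5594367, 578) ≈ -9678.8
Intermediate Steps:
Function('C')(n) = Mul(10, n) (Function('C')(n) = Mul(5, Mul(2, n)) = Mul(10, n))
G = -578 (G = Add(2, Mul(-29, Mul(10, 2))) = Add(2, Mul(-29, 20)) = Add(2, -580) = -578)
Add(Mul(-1829, Pow(G, -1)), Mul(206, Pow(Function('d')(-66, -36), -1))) = Add(Mul(-1829, Pow(-578, -1)), Mul(206, Pow(Pow(Add(-11, -36), -1), -1))) = Add(Mul(-1829, Rational(-1, 578)), Mul(206, Pow(Pow(-47, -1), -1))) = Add(Rational(1829, 578), Mul(206, Pow(Rational(-1, 47), -1))) = Add(Rational(1829, 578), Mul(206, -47)) = Add(Rational(1829, 578), -9682) = Rational(-5594367, 578)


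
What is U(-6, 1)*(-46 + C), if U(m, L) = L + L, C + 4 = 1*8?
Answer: -84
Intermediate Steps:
C = 4 (C = -4 + 1*8 = -4 + 8 = 4)
U(m, L) = 2*L
U(-6, 1)*(-46 + C) = (2*1)*(-46 + 4) = 2*(-42) = -84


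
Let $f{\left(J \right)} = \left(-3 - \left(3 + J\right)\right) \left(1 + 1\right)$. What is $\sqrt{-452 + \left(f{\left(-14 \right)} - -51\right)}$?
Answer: $i \sqrt{385} \approx 19.621 i$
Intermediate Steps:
$f{\left(J \right)} = -12 - 2 J$ ($f{\left(J \right)} = \left(-6 - J\right) 2 = -12 - 2 J$)
$\sqrt{-452 + \left(f{\left(-14 \right)} - -51\right)} = \sqrt{-452 - -67} = \sqrt{-452 + \left(\left(-12 + 28\right) + 51\right)} = \sqrt{-452 + \left(16 + 51\right)} = \sqrt{-452 + 67} = \sqrt{-385} = i \sqrt{385}$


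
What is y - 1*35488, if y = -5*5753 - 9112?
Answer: -73365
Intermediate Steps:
y = -37877 (y = -28765 - 9112 = -37877)
y - 1*35488 = -37877 - 1*35488 = -37877 - 35488 = -73365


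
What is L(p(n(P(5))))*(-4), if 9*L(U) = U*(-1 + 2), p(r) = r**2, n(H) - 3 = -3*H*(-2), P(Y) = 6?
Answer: -676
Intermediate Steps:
n(H) = 3 + 6*H (n(H) = 3 - 3*H*(-2) = 3 + 6*H)
L(U) = U/9 (L(U) = (U*(-1 + 2))/9 = (U*1)/9 = U/9)
L(p(n(P(5))))*(-4) = ((3 + 6*6)**2/9)*(-4) = ((3 + 36)**2/9)*(-4) = ((1/9)*39**2)*(-4) = ((1/9)*1521)*(-4) = 169*(-4) = -676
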